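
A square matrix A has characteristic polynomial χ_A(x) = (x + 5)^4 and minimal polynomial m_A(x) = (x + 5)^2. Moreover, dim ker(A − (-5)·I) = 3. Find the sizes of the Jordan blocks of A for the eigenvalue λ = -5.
Block sizes for λ = -5: [2, 1, 1]

Step 1 — from the characteristic polynomial, algebraic multiplicity of λ = -5 is 4. From dim ker(A − (-5)·I) = 3, there are exactly 3 Jordan blocks for λ = -5.
Step 2 — from the minimal polynomial, the factor (x + 5)^2 tells us the largest block for λ = -5 has size 2.
Step 3 — with total size 4, 3 blocks, and largest block 2, the block sizes (in nonincreasing order) are [2, 1, 1].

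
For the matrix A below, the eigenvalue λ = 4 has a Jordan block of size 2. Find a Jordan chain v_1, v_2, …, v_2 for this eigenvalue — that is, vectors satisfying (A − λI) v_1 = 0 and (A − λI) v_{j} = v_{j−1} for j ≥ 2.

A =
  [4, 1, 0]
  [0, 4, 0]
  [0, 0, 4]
A Jordan chain for λ = 4 of length 2:
v_1 = (1, 0, 0)ᵀ
v_2 = (0, 1, 0)ᵀ

Let N = A − (4)·I. We want v_2 with N^2 v_2 = 0 but N^1 v_2 ≠ 0; then v_{j-1} := N · v_j for j = 2, …, 2.

Pick v_2 = (0, 1, 0)ᵀ.
Then v_1 = N · v_2 = (1, 0, 0)ᵀ.

Sanity check: (A − (4)·I) v_1 = (0, 0, 0)ᵀ = 0. ✓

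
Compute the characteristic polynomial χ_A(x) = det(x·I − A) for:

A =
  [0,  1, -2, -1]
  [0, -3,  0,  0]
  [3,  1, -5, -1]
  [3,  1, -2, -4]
x^4 + 12*x^3 + 54*x^2 + 108*x + 81

Expanding det(x·I − A) (e.g. by cofactor expansion or by noting that A is similar to its Jordan form J, which has the same characteristic polynomial as A) gives
  χ_A(x) = x^4 + 12*x^3 + 54*x^2 + 108*x + 81
which factors as (x + 3)^4. The eigenvalues (with algebraic multiplicities) are λ = -3 with multiplicity 4.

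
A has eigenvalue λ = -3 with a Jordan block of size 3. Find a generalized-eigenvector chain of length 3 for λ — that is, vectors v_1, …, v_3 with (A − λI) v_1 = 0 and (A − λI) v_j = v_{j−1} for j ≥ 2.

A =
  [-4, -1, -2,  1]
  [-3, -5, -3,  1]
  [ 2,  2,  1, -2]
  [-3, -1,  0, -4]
A Jordan chain for λ = -3 of length 3:
v_1 = (-3, 0, 6, 9)ᵀ
v_2 = (-1, -3, 2, -3)ᵀ
v_3 = (1, 0, 0, 0)ᵀ

Let N = A − (-3)·I. We want v_3 with N^3 v_3 = 0 but N^2 v_3 ≠ 0; then v_{j-1} := N · v_j for j = 3, …, 2.

Pick v_3 = (1, 0, 0, 0)ᵀ.
Then v_2 = N · v_3 = (-1, -3, 2, -3)ᵀ.
Then v_1 = N · v_2 = (-3, 0, 6, 9)ᵀ.

Sanity check: (A − (-3)·I) v_1 = (0, 0, 0, 0)ᵀ = 0. ✓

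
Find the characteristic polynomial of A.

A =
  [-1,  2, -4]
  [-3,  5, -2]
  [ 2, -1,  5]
x^3 - 9*x^2 + 27*x - 27

Expanding det(x·I − A) (e.g. by cofactor expansion or by noting that A is similar to its Jordan form J, which has the same characteristic polynomial as A) gives
  χ_A(x) = x^3 - 9*x^2 + 27*x - 27
which factors as (x - 3)^3. The eigenvalues (with algebraic multiplicities) are λ = 3 with multiplicity 3.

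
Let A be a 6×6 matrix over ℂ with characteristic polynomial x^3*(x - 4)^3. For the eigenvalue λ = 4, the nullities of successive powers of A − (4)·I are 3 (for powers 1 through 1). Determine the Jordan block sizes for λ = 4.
Block sizes for λ = 4: [1, 1, 1]

From the dimensions of kernels of powers, the number of Jordan blocks of size at least j is d_j − d_{j−1} where d_j = dim ker(N^j) (with d_0 = 0). Computing the differences gives [3].
The number of blocks of size exactly k is (#blocks of size ≥ k) − (#blocks of size ≥ k + 1), so the partition is: 3 block(s) of size 1.
In nonincreasing order the block sizes are [1, 1, 1].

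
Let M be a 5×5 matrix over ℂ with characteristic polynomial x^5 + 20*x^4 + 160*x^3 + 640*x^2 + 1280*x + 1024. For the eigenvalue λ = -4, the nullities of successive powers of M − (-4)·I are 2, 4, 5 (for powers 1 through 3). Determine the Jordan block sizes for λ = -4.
Block sizes for λ = -4: [3, 2]

From the dimensions of kernels of powers, the number of Jordan blocks of size at least j is d_j − d_{j−1} where d_j = dim ker(N^j) (with d_0 = 0). Computing the differences gives [2, 2, 1].
The number of blocks of size exactly k is (#blocks of size ≥ k) − (#blocks of size ≥ k + 1), so the partition is: 1 block(s) of size 2, 1 block(s) of size 3.
In nonincreasing order the block sizes are [3, 2].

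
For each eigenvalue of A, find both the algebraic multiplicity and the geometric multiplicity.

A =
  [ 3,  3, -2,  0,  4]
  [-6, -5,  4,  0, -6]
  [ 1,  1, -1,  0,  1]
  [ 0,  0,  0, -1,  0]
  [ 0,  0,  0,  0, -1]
λ = -1: alg = 5, geom = 3

Step 1 — factor the characteristic polynomial to read off the algebraic multiplicities:
  χ_A(x) = (x + 1)^5

Step 2 — compute geometric multiplicities via the rank-nullity identity g(λ) = n − rank(A − λI):
  rank(A − (-1)·I) = 2, so dim ker(A − (-1)·I) = n − 2 = 3

Summary:
  λ = -1: algebraic multiplicity = 5, geometric multiplicity = 3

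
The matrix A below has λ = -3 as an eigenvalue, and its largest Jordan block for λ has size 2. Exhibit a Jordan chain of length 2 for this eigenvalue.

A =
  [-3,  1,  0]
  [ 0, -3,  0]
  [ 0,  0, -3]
A Jordan chain for λ = -3 of length 2:
v_1 = (1, 0, 0)ᵀ
v_2 = (0, 1, 0)ᵀ

Let N = A − (-3)·I. We want v_2 with N^2 v_2 = 0 but N^1 v_2 ≠ 0; then v_{j-1} := N · v_j for j = 2, …, 2.

Pick v_2 = (0, 1, 0)ᵀ.
Then v_1 = N · v_2 = (1, 0, 0)ᵀ.

Sanity check: (A − (-3)·I) v_1 = (0, 0, 0)ᵀ = 0. ✓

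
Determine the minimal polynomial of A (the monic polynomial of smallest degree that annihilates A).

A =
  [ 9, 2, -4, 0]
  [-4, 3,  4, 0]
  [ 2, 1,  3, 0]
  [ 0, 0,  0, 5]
x^2 - 10*x + 25

The characteristic polynomial is χ_A(x) = (x - 5)^4, so the eigenvalues are known. The minimal polynomial is
  m_A(x) = Π_λ (x − λ)^{k_λ}
where k_λ is the size of the *largest* Jordan block for λ (equivalently, the smallest k with (A − λI)^k v = 0 for every generalised eigenvector v of λ).

  λ = 5: largest Jordan block has size 2, contributing (x − 5)^2

So m_A(x) = (x - 5)^2 = x^2 - 10*x + 25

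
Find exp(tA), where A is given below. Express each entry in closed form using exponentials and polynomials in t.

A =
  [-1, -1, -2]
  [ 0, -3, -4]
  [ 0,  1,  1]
e^{tA} =
  [exp(-t), -t*exp(-t), -2*t*exp(-t)]
  [0, -2*t*exp(-t) + exp(-t), -4*t*exp(-t)]
  [0, t*exp(-t), 2*t*exp(-t) + exp(-t)]

Strategy: write A = P · J · P⁻¹ where J is a Jordan canonical form, so e^{tA} = P · e^{tJ} · P⁻¹, and e^{tJ} can be computed block-by-block.

A has Jordan form
J =
  [-1,  1,  0]
  [ 0, -1,  0]
  [ 0,  0, -1]
(up to reordering of blocks).

Per-block formulas:
  For a 2×2 Jordan block J_2(-1): exp(t · J_2(-1)) = e^(-1t)·(I + t·N), where N is the 2×2 nilpotent shift.
  For a 1×1 block at λ = -1: exp(t · [-1]) = [e^(-1t)].

After assembling e^{tJ} and conjugating by P, we get:

e^{tA} =
  [exp(-t), -t*exp(-t), -2*t*exp(-t)]
  [0, -2*t*exp(-t) + exp(-t), -4*t*exp(-t)]
  [0, t*exp(-t), 2*t*exp(-t) + exp(-t)]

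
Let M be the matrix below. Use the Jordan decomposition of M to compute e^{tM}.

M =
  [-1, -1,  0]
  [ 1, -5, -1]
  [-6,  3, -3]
e^{tM} =
  [3*t^2*exp(-3*t)/2 + 2*t*exp(-3*t) + exp(-3*t), -t*exp(-3*t), t^2*exp(-3*t)/2]
  [3*t^2*exp(-3*t) + t*exp(-3*t), -2*t*exp(-3*t) + exp(-3*t), t^2*exp(-3*t) - t*exp(-3*t)]
  [-9*t^2*exp(-3*t)/2 - 6*t*exp(-3*t), 3*t*exp(-3*t), -3*t^2*exp(-3*t)/2 + exp(-3*t)]

Strategy: write M = P · J · P⁻¹ where J is a Jordan canonical form, so e^{tM} = P · e^{tJ} · P⁻¹, and e^{tJ} can be computed block-by-block.

M has Jordan form
J =
  [-3,  1,  0]
  [ 0, -3,  1]
  [ 0,  0, -3]
(up to reordering of blocks).

Per-block formulas:
  For a 3×3 Jordan block J_3(-3): exp(t · J_3(-3)) = e^(-3t)·(I + t·N + (t^2/2)·N^2), where N is the 3×3 nilpotent shift.

After assembling e^{tJ} and conjugating by P, we get:

e^{tM} =
  [3*t^2*exp(-3*t)/2 + 2*t*exp(-3*t) + exp(-3*t), -t*exp(-3*t), t^2*exp(-3*t)/2]
  [3*t^2*exp(-3*t) + t*exp(-3*t), -2*t*exp(-3*t) + exp(-3*t), t^2*exp(-3*t) - t*exp(-3*t)]
  [-9*t^2*exp(-3*t)/2 - 6*t*exp(-3*t), 3*t*exp(-3*t), -3*t^2*exp(-3*t)/2 + exp(-3*t)]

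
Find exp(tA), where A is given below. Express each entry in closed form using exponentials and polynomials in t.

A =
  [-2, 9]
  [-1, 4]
e^{tA} =
  [-3*t*exp(t) + exp(t), 9*t*exp(t)]
  [-t*exp(t), 3*t*exp(t) + exp(t)]

Strategy: write A = P · J · P⁻¹ where J is a Jordan canonical form, so e^{tA} = P · e^{tJ} · P⁻¹, and e^{tJ} can be computed block-by-block.

A has Jordan form
J =
  [1, 1]
  [0, 1]
(up to reordering of blocks).

Per-block formulas:
  For a 2×2 Jordan block J_2(1): exp(t · J_2(1)) = e^(1t)·(I + t·N), where N is the 2×2 nilpotent shift.

After assembling e^{tJ} and conjugating by P, we get:

e^{tA} =
  [-3*t*exp(t) + exp(t), 9*t*exp(t)]
  [-t*exp(t), 3*t*exp(t) + exp(t)]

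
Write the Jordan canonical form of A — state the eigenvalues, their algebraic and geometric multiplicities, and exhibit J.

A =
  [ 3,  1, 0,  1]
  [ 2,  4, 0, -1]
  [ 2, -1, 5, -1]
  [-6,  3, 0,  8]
J_2(5) ⊕ J_1(5) ⊕ J_1(5)

The characteristic polynomial is
  det(x·I − A) = x^4 - 20*x^3 + 150*x^2 - 500*x + 625 = (x - 5)^4

Eigenvalues and multiplicities (the geometric multiplicity of λ is n − rank(A − λI), which equals the number of Jordan blocks for λ):
  λ = 5: algebraic multiplicity = 4, geometric multiplicity = 3

Determining the block sizes for each eigenvalue:
  λ = 5: 3 blocks summing to 4 forces exactly one block of size 2 and the rest size 1 → block sizes [2, 1, 1]

Assembling the blocks gives a Jordan form
J =
  [5, 1, 0, 0]
  [0, 5, 0, 0]
  [0, 0, 5, 0]
  [0, 0, 0, 5]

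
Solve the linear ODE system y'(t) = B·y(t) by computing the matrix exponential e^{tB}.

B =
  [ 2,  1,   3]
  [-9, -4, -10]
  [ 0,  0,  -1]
e^{tB} =
  [3*t*exp(-t) + exp(-t), t*exp(-t), -t^2*exp(-t)/2 + 3*t*exp(-t)]
  [-9*t*exp(-t), -3*t*exp(-t) + exp(-t), 3*t^2*exp(-t)/2 - 10*t*exp(-t)]
  [0, 0, exp(-t)]

Strategy: write B = P · J · P⁻¹ where J is a Jordan canonical form, so e^{tB} = P · e^{tJ} · P⁻¹, and e^{tJ} can be computed block-by-block.

B has Jordan form
J =
  [-1,  1,  0]
  [ 0, -1,  1]
  [ 0,  0, -1]
(up to reordering of blocks).

Per-block formulas:
  For a 3×3 Jordan block J_3(-1): exp(t · J_3(-1)) = e^(-1t)·(I + t·N + (t^2/2)·N^2), where N is the 3×3 nilpotent shift.

After assembling e^{tJ} and conjugating by P, we get:

e^{tB} =
  [3*t*exp(-t) + exp(-t), t*exp(-t), -t^2*exp(-t)/2 + 3*t*exp(-t)]
  [-9*t*exp(-t), -3*t*exp(-t) + exp(-t), 3*t^2*exp(-t)/2 - 10*t*exp(-t)]
  [0, 0, exp(-t)]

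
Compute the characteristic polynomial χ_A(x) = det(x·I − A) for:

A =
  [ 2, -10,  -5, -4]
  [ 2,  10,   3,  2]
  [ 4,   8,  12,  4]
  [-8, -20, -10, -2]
x^4 - 22*x^3 + 180*x^2 - 648*x + 864

Expanding det(x·I − A) (e.g. by cofactor expansion or by noting that A is similar to its Jordan form J, which has the same characteristic polynomial as A) gives
  χ_A(x) = x^4 - 22*x^3 + 180*x^2 - 648*x + 864
which factors as (x - 6)^3*(x - 4). The eigenvalues (with algebraic multiplicities) are λ = 4 with multiplicity 1, λ = 6 with multiplicity 3.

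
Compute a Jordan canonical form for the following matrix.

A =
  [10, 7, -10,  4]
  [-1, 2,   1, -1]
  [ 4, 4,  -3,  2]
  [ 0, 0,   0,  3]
J_3(3) ⊕ J_1(3)

The characteristic polynomial is
  det(x·I − A) = x^4 - 12*x^3 + 54*x^2 - 108*x + 81 = (x - 3)^4

Eigenvalues and multiplicities (the geometric multiplicity of λ is n − rank(A − λI), which equals the number of Jordan blocks for λ):
  λ = 3: algebraic multiplicity = 4, geometric multiplicity = 2

Determining the block sizes for each eigenvalue:
  λ = 3: with am = 4 and gm = 2, the partition is not yet determined (e.g. several partitions of 4 into 2 parts exist). Let N = A − (3)·I. Computing rank(N^1) = 2, rank(N^2) = 1, rank(N^3) = 0; the number of blocks of size ≥ j is rank(N^{j−1}) − rank(N^j), giving [2, 1, 1]. So we have 1 block(s) of size 3, 1 block(s) of size 1 → block sizes [3, 1]

Assembling the blocks gives a Jordan form
J =
  [3, 1, 0, 0]
  [0, 3, 1, 0]
  [0, 0, 3, 0]
  [0, 0, 0, 3]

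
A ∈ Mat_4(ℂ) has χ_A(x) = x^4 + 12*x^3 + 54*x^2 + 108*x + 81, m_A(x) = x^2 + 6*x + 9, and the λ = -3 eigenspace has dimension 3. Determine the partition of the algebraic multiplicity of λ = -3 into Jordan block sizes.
Block sizes for λ = -3: [2, 1, 1]

Step 1 — from the characteristic polynomial, algebraic multiplicity of λ = -3 is 4. From dim ker(A − (-3)·I) = 3, there are exactly 3 Jordan blocks for λ = -3.
Step 2 — from the minimal polynomial, the factor (x + 3)^2 tells us the largest block for λ = -3 has size 2.
Step 3 — with total size 4, 3 blocks, and largest block 2, the block sizes (in nonincreasing order) are [2, 1, 1].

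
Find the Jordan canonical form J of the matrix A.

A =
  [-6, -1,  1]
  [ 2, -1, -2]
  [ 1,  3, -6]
J_2(-5) ⊕ J_1(-3)

The characteristic polynomial is
  det(x·I − A) = x^3 + 13*x^2 + 55*x + 75 = (x + 3)*(x + 5)^2

Eigenvalues and multiplicities (the geometric multiplicity of λ is n − rank(A − λI), which equals the number of Jordan blocks for λ):
  λ = -5: algebraic multiplicity = 2, geometric multiplicity = 1
  λ = -3: algebraic multiplicity = 1, geometric multiplicity = 1

Determining the block sizes for each eigenvalue:
  λ = -5: one block (gm = 1), so the single block has size am = 2 → block sizes [2]
  λ = -3: one block (gm = 1), so the single block has size am = 1 → block sizes [1]

Assembling the blocks gives a Jordan form
J =
  [-5,  1,  0]
  [ 0, -5,  0]
  [ 0,  0, -3]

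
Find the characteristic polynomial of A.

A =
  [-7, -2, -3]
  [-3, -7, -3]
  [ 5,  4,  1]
x^3 + 13*x^2 + 56*x + 80

Expanding det(x·I − A) (e.g. by cofactor expansion or by noting that A is similar to its Jordan form J, which has the same characteristic polynomial as A) gives
  χ_A(x) = x^3 + 13*x^2 + 56*x + 80
which factors as (x + 4)^2*(x + 5). The eigenvalues (with algebraic multiplicities) are λ = -5 with multiplicity 1, λ = -4 with multiplicity 2.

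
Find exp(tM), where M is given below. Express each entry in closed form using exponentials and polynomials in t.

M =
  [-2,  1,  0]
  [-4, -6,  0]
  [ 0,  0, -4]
e^{tM} =
  [2*t*exp(-4*t) + exp(-4*t), t*exp(-4*t), 0]
  [-4*t*exp(-4*t), -2*t*exp(-4*t) + exp(-4*t), 0]
  [0, 0, exp(-4*t)]

Strategy: write M = P · J · P⁻¹ where J is a Jordan canonical form, so e^{tM} = P · e^{tJ} · P⁻¹, and e^{tJ} can be computed block-by-block.

M has Jordan form
J =
  [-4,  1,  0]
  [ 0, -4,  0]
  [ 0,  0, -4]
(up to reordering of blocks).

Per-block formulas:
  For a 1×1 block at λ = -4: exp(t · [-4]) = [e^(-4t)].
  For a 2×2 Jordan block J_2(-4): exp(t · J_2(-4)) = e^(-4t)·(I + t·N), where N is the 2×2 nilpotent shift.

After assembling e^{tJ} and conjugating by P, we get:

e^{tM} =
  [2*t*exp(-4*t) + exp(-4*t), t*exp(-4*t), 0]
  [-4*t*exp(-4*t), -2*t*exp(-4*t) + exp(-4*t), 0]
  [0, 0, exp(-4*t)]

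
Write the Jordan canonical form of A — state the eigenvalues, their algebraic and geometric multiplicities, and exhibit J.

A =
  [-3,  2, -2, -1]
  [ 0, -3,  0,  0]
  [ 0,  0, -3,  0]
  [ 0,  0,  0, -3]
J_2(-3) ⊕ J_1(-3) ⊕ J_1(-3)

The characteristic polynomial is
  det(x·I − A) = x^4 + 12*x^3 + 54*x^2 + 108*x + 81 = (x + 3)^4

Eigenvalues and multiplicities (the geometric multiplicity of λ is n − rank(A − λI), which equals the number of Jordan blocks for λ):
  λ = -3: algebraic multiplicity = 4, geometric multiplicity = 3

Determining the block sizes for each eigenvalue:
  λ = -3: 3 blocks summing to 4 forces exactly one block of size 2 and the rest size 1 → block sizes [2, 1, 1]

Assembling the blocks gives a Jordan form
J =
  [-3,  1,  0,  0]
  [ 0, -3,  0,  0]
  [ 0,  0, -3,  0]
  [ 0,  0,  0, -3]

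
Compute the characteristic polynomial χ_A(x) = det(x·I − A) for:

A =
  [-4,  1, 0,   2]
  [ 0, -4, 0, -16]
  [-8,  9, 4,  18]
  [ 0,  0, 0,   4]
x^4 - 32*x^2 + 256

Expanding det(x·I − A) (e.g. by cofactor expansion or by noting that A is similar to its Jordan form J, which has the same characteristic polynomial as A) gives
  χ_A(x) = x^4 - 32*x^2 + 256
which factors as (x - 4)^2*(x + 4)^2. The eigenvalues (with algebraic multiplicities) are λ = -4 with multiplicity 2, λ = 4 with multiplicity 2.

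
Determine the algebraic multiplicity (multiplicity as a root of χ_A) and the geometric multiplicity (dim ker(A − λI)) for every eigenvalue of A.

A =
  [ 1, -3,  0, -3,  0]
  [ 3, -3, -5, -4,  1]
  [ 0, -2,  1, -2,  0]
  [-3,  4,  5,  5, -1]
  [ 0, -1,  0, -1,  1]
λ = 1: alg = 5, geom = 3

Step 1 — factor the characteristic polynomial to read off the algebraic multiplicities:
  χ_A(x) = (x - 1)^5

Step 2 — compute geometric multiplicities via the rank-nullity identity g(λ) = n − rank(A − λI):
  rank(A − (1)·I) = 2, so dim ker(A − (1)·I) = n − 2 = 3

Summary:
  λ = 1: algebraic multiplicity = 5, geometric multiplicity = 3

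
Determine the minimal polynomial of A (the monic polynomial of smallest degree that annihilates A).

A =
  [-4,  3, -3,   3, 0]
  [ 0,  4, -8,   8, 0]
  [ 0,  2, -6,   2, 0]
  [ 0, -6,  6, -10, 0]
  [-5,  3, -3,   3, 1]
x^3 + 7*x^2 + 8*x - 16

The characteristic polynomial is χ_A(x) = (x - 1)*(x + 4)^4, so the eigenvalues are known. The minimal polynomial is
  m_A(x) = Π_λ (x − λ)^{k_λ}
where k_λ is the size of the *largest* Jordan block for λ (equivalently, the smallest k with (A − λI)^k v = 0 for every generalised eigenvector v of λ).

  λ = -4: largest Jordan block has size 2, contributing (x + 4)^2
  λ = 1: largest Jordan block has size 1, contributing (x − 1)

So m_A(x) = (x - 1)*(x + 4)^2 = x^3 + 7*x^2 + 8*x - 16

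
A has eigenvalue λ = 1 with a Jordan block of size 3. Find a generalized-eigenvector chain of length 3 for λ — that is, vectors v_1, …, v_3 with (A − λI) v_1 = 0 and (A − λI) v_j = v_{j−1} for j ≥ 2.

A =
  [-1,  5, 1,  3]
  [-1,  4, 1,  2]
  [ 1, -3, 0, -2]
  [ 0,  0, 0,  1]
A Jordan chain for λ = 1 of length 3:
v_1 = (2, 1, -1, 0)ᵀ
v_2 = (5, 3, -3, 0)ᵀ
v_3 = (0, 1, 0, 0)ᵀ

Let N = A − (1)·I. We want v_3 with N^3 v_3 = 0 but N^2 v_3 ≠ 0; then v_{j-1} := N · v_j for j = 3, …, 2.

Pick v_3 = (0, 1, 0, 0)ᵀ.
Then v_2 = N · v_3 = (5, 3, -3, 0)ᵀ.
Then v_1 = N · v_2 = (2, 1, -1, 0)ᵀ.

Sanity check: (A − (1)·I) v_1 = (0, 0, 0, 0)ᵀ = 0. ✓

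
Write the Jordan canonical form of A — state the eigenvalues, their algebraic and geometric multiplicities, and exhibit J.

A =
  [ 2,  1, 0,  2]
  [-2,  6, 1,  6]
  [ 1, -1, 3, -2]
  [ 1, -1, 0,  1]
J_3(3) ⊕ J_1(3)

The characteristic polynomial is
  det(x·I − A) = x^4 - 12*x^3 + 54*x^2 - 108*x + 81 = (x - 3)^4

Eigenvalues and multiplicities (the geometric multiplicity of λ is n − rank(A − λI), which equals the number of Jordan blocks for λ):
  λ = 3: algebraic multiplicity = 4, geometric multiplicity = 2

Determining the block sizes for each eigenvalue:
  λ = 3: with am = 4 and gm = 2, the partition is not yet determined (e.g. several partitions of 4 into 2 parts exist). Let N = A − (3)·I. Computing rank(N^1) = 2, rank(N^2) = 1, rank(N^3) = 0; the number of blocks of size ≥ j is rank(N^{j−1}) − rank(N^j), giving [2, 1, 1]. So we have 1 block(s) of size 3, 1 block(s) of size 1 → block sizes [3, 1]

Assembling the blocks gives a Jordan form
J =
  [3, 1, 0, 0]
  [0, 3, 1, 0]
  [0, 0, 3, 0]
  [0, 0, 0, 3]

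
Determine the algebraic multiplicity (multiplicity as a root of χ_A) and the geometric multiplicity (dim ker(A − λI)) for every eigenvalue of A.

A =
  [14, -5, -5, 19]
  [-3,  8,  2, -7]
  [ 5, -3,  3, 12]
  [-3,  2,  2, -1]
λ = 6: alg = 4, geom = 2

Step 1 — factor the characteristic polynomial to read off the algebraic multiplicities:
  χ_A(x) = (x - 6)^4

Step 2 — compute geometric multiplicities via the rank-nullity identity g(λ) = n − rank(A − λI):
  rank(A − (6)·I) = 2, so dim ker(A − (6)·I) = n − 2 = 2

Summary:
  λ = 6: algebraic multiplicity = 4, geometric multiplicity = 2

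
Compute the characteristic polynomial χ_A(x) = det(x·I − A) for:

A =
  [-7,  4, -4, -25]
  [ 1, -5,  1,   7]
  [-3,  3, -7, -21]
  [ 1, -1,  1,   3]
x^4 + 16*x^3 + 96*x^2 + 256*x + 256

Expanding det(x·I − A) (e.g. by cofactor expansion or by noting that A is similar to its Jordan form J, which has the same characteristic polynomial as A) gives
  χ_A(x) = x^4 + 16*x^3 + 96*x^2 + 256*x + 256
which factors as (x + 4)^4. The eigenvalues (with algebraic multiplicities) are λ = -4 with multiplicity 4.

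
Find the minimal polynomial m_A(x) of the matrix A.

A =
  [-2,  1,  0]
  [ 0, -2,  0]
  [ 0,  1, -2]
x^2 + 4*x + 4

The characteristic polynomial is χ_A(x) = (x + 2)^3, so the eigenvalues are known. The minimal polynomial is
  m_A(x) = Π_λ (x − λ)^{k_λ}
where k_λ is the size of the *largest* Jordan block for λ (equivalently, the smallest k with (A − λI)^k v = 0 for every generalised eigenvector v of λ).

  λ = -2: largest Jordan block has size 2, contributing (x + 2)^2

So m_A(x) = (x + 2)^2 = x^2 + 4*x + 4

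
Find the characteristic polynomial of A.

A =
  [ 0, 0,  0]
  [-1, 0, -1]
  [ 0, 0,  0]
x^3

Expanding det(x·I − A) (e.g. by cofactor expansion or by noting that A is similar to its Jordan form J, which has the same characteristic polynomial as A) gives
  χ_A(x) = x^3
which factors as x^3. The eigenvalues (with algebraic multiplicities) are λ = 0 with multiplicity 3.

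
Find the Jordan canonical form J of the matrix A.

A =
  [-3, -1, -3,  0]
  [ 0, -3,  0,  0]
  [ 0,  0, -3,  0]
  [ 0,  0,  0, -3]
J_2(-3) ⊕ J_1(-3) ⊕ J_1(-3)

The characteristic polynomial is
  det(x·I − A) = x^4 + 12*x^3 + 54*x^2 + 108*x + 81 = (x + 3)^4

Eigenvalues and multiplicities (the geometric multiplicity of λ is n − rank(A − λI), which equals the number of Jordan blocks for λ):
  λ = -3: algebraic multiplicity = 4, geometric multiplicity = 3

Determining the block sizes for each eigenvalue:
  λ = -3: 3 blocks summing to 4 forces exactly one block of size 2 and the rest size 1 → block sizes [2, 1, 1]

Assembling the blocks gives a Jordan form
J =
  [-3,  1,  0,  0]
  [ 0, -3,  0,  0]
  [ 0,  0, -3,  0]
  [ 0,  0,  0, -3]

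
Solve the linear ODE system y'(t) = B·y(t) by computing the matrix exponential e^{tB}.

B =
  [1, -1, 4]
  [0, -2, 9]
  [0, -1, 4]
e^{tB} =
  [exp(t), -t^2*exp(t)/2 - t*exp(t), 3*t^2*exp(t)/2 + 4*t*exp(t)]
  [0, -3*t*exp(t) + exp(t), 9*t*exp(t)]
  [0, -t*exp(t), 3*t*exp(t) + exp(t)]

Strategy: write B = P · J · P⁻¹ where J is a Jordan canonical form, so e^{tB} = P · e^{tJ} · P⁻¹, and e^{tJ} can be computed block-by-block.

B has Jordan form
J =
  [1, 1, 0]
  [0, 1, 1]
  [0, 0, 1]
(up to reordering of blocks).

Per-block formulas:
  For a 3×3 Jordan block J_3(1): exp(t · J_3(1)) = e^(1t)·(I + t·N + (t^2/2)·N^2), where N is the 3×3 nilpotent shift.

After assembling e^{tJ} and conjugating by P, we get:

e^{tB} =
  [exp(t), -t^2*exp(t)/2 - t*exp(t), 3*t^2*exp(t)/2 + 4*t*exp(t)]
  [0, -3*t*exp(t) + exp(t), 9*t*exp(t)]
  [0, -t*exp(t), 3*t*exp(t) + exp(t)]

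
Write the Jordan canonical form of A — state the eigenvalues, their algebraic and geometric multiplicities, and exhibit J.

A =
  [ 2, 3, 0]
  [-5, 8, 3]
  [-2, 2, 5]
J_3(5)

The characteristic polynomial is
  det(x·I − A) = x^3 - 15*x^2 + 75*x - 125 = (x - 5)^3

Eigenvalues and multiplicities (the geometric multiplicity of λ is n − rank(A − λI), which equals the number of Jordan blocks for λ):
  λ = 5: algebraic multiplicity = 3, geometric multiplicity = 1

Determining the block sizes for each eigenvalue:
  λ = 5: one block (gm = 1), so the single block has size am = 3 → block sizes [3]

Assembling the blocks gives a Jordan form
J =
  [5, 1, 0]
  [0, 5, 1]
  [0, 0, 5]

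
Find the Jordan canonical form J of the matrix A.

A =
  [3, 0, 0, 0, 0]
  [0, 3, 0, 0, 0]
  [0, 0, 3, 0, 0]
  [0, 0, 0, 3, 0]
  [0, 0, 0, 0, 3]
J_1(3) ⊕ J_1(3) ⊕ J_1(3) ⊕ J_1(3) ⊕ J_1(3)

The characteristic polynomial is
  det(x·I − A) = x^5 - 15*x^4 + 90*x^3 - 270*x^2 + 405*x - 243 = (x - 3)^5

Eigenvalues and multiplicities (the geometric multiplicity of λ is n − rank(A − λI), which equals the number of Jordan blocks for λ):
  λ = 3: algebraic multiplicity = 5, geometric multiplicity = 5

Determining the block sizes for each eigenvalue:
  λ = 3: gm = am = 5, so every block has size 1 → block sizes [1, 1, 1, 1, 1]

Assembling the blocks gives a Jordan form
J =
  [3, 0, 0, 0, 0]
  [0, 3, 0, 0, 0]
  [0, 0, 3, 0, 0]
  [0, 0, 0, 3, 0]
  [0, 0, 0, 0, 3]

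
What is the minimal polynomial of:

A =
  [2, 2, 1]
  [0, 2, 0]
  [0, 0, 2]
x^2 - 4*x + 4

The characteristic polynomial is χ_A(x) = (x - 2)^3, so the eigenvalues are known. The minimal polynomial is
  m_A(x) = Π_λ (x − λ)^{k_λ}
where k_λ is the size of the *largest* Jordan block for λ (equivalently, the smallest k with (A − λI)^k v = 0 for every generalised eigenvector v of λ).

  λ = 2: largest Jordan block has size 2, contributing (x − 2)^2

So m_A(x) = (x - 2)^2 = x^2 - 4*x + 4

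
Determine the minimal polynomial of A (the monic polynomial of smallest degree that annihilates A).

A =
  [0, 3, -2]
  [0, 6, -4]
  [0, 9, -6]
x^2

The characteristic polynomial is χ_A(x) = x^3, so the eigenvalues are known. The minimal polynomial is
  m_A(x) = Π_λ (x − λ)^{k_λ}
where k_λ is the size of the *largest* Jordan block for λ (equivalently, the smallest k with (A − λI)^k v = 0 for every generalised eigenvector v of λ).

  λ = 0: largest Jordan block has size 2, contributing (x − 0)^2

So m_A(x) = x^2 = x^2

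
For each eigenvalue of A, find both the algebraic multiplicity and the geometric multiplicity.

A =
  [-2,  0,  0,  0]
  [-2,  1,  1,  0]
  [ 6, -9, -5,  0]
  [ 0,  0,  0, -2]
λ = -2: alg = 4, geom = 3

Step 1 — factor the characteristic polynomial to read off the algebraic multiplicities:
  χ_A(x) = (x + 2)^4

Step 2 — compute geometric multiplicities via the rank-nullity identity g(λ) = n − rank(A − λI):
  rank(A − (-2)·I) = 1, so dim ker(A − (-2)·I) = n − 1 = 3

Summary:
  λ = -2: algebraic multiplicity = 4, geometric multiplicity = 3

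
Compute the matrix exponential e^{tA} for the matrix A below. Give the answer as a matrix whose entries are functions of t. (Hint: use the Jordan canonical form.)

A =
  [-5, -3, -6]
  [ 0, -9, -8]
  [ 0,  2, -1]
e^{tA} =
  [exp(-5*t), -3*t*exp(-5*t), -6*t*exp(-5*t)]
  [0, -4*t*exp(-5*t) + exp(-5*t), -8*t*exp(-5*t)]
  [0, 2*t*exp(-5*t), 4*t*exp(-5*t) + exp(-5*t)]

Strategy: write A = P · J · P⁻¹ where J is a Jordan canonical form, so e^{tA} = P · e^{tJ} · P⁻¹, and e^{tJ} can be computed block-by-block.

A has Jordan form
J =
  [-5,  1,  0]
  [ 0, -5,  0]
  [ 0,  0, -5]
(up to reordering of blocks).

Per-block formulas:
  For a 1×1 block at λ = -5: exp(t · [-5]) = [e^(-5t)].
  For a 2×2 Jordan block J_2(-5): exp(t · J_2(-5)) = e^(-5t)·(I + t·N), where N is the 2×2 nilpotent shift.

After assembling e^{tJ} and conjugating by P, we get:

e^{tA} =
  [exp(-5*t), -3*t*exp(-5*t), -6*t*exp(-5*t)]
  [0, -4*t*exp(-5*t) + exp(-5*t), -8*t*exp(-5*t)]
  [0, 2*t*exp(-5*t), 4*t*exp(-5*t) + exp(-5*t)]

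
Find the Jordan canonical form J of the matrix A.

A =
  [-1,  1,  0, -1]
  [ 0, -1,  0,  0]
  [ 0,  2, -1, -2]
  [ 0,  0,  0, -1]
J_2(-1) ⊕ J_1(-1) ⊕ J_1(-1)

The characteristic polynomial is
  det(x·I − A) = x^4 + 4*x^3 + 6*x^2 + 4*x + 1 = (x + 1)^4

Eigenvalues and multiplicities (the geometric multiplicity of λ is n − rank(A − λI), which equals the number of Jordan blocks for λ):
  λ = -1: algebraic multiplicity = 4, geometric multiplicity = 3

Determining the block sizes for each eigenvalue:
  λ = -1: 3 blocks summing to 4 forces exactly one block of size 2 and the rest size 1 → block sizes [2, 1, 1]

Assembling the blocks gives a Jordan form
J =
  [-1,  1,  0,  0]
  [ 0, -1,  0,  0]
  [ 0,  0, -1,  0]
  [ 0,  0,  0, -1]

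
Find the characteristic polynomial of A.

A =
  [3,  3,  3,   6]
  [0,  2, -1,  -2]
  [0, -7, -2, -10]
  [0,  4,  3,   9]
x^4 - 12*x^3 + 54*x^2 - 108*x + 81

Expanding det(x·I − A) (e.g. by cofactor expansion or by noting that A is similar to its Jordan form J, which has the same characteristic polynomial as A) gives
  χ_A(x) = x^4 - 12*x^3 + 54*x^2 - 108*x + 81
which factors as (x - 3)^4. The eigenvalues (with algebraic multiplicities) are λ = 3 with multiplicity 4.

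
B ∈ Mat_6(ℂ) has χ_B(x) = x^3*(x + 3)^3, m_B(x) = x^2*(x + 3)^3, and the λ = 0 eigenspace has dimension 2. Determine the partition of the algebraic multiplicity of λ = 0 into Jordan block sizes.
Block sizes for λ = 0: [2, 1]

Step 1 — from the characteristic polynomial, algebraic multiplicity of λ = 0 is 3. From dim ker(B − (0)·I) = 2, there are exactly 2 Jordan blocks for λ = 0.
Step 2 — from the minimal polynomial, the factor (x − 0)^2 tells us the largest block for λ = 0 has size 2.
Step 3 — with total size 3, 2 blocks, and largest block 2, the block sizes (in nonincreasing order) are [2, 1].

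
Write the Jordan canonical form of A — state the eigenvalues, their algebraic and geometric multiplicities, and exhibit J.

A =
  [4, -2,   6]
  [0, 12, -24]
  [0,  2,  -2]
J_1(4) ⊕ J_1(4) ⊕ J_1(6)

The characteristic polynomial is
  det(x·I − A) = x^3 - 14*x^2 + 64*x - 96 = (x - 6)*(x - 4)^2

Eigenvalues and multiplicities (the geometric multiplicity of λ is n − rank(A − λI), which equals the number of Jordan blocks for λ):
  λ = 4: algebraic multiplicity = 2, geometric multiplicity = 2
  λ = 6: algebraic multiplicity = 1, geometric multiplicity = 1

Determining the block sizes for each eigenvalue:
  λ = 4: gm = am = 2, so every block has size 1 → block sizes [1, 1]
  λ = 6: one block (gm = 1), so the single block has size am = 1 → block sizes [1]

Assembling the blocks gives a Jordan form
J =
  [4, 0, 0]
  [0, 4, 0]
  [0, 0, 6]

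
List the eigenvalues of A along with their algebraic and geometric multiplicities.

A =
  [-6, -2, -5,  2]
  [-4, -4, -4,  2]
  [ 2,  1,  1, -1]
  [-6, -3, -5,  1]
λ = -2: alg = 4, geom = 2

Step 1 — factor the characteristic polynomial to read off the algebraic multiplicities:
  χ_A(x) = (x + 2)^4

Step 2 — compute geometric multiplicities via the rank-nullity identity g(λ) = n − rank(A − λI):
  rank(A − (-2)·I) = 2, so dim ker(A − (-2)·I) = n − 2 = 2

Summary:
  λ = -2: algebraic multiplicity = 4, geometric multiplicity = 2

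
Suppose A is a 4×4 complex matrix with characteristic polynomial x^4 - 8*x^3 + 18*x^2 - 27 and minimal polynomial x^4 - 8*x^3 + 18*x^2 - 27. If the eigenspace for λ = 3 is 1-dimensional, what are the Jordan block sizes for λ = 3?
Block sizes for λ = 3: [3]

Step 1 — from the characteristic polynomial, algebraic multiplicity of λ = 3 is 3. From dim ker(A − (3)·I) = 1, there are exactly 1 Jordan blocks for λ = 3.
Step 2 — from the minimal polynomial, the factor (x − 3)^3 tells us the largest block for λ = 3 has size 3.
Step 3 — with total size 3, 1 blocks, and largest block 3, the block sizes (in nonincreasing order) are [3].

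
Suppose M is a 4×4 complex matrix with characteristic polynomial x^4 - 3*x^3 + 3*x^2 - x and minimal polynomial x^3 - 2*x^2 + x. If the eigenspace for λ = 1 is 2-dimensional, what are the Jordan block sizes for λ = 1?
Block sizes for λ = 1: [2, 1]

Step 1 — from the characteristic polynomial, algebraic multiplicity of λ = 1 is 3. From dim ker(M − (1)·I) = 2, there are exactly 2 Jordan blocks for λ = 1.
Step 2 — from the minimal polynomial, the factor (x − 1)^2 tells us the largest block for λ = 1 has size 2.
Step 3 — with total size 3, 2 blocks, and largest block 2, the block sizes (in nonincreasing order) are [2, 1].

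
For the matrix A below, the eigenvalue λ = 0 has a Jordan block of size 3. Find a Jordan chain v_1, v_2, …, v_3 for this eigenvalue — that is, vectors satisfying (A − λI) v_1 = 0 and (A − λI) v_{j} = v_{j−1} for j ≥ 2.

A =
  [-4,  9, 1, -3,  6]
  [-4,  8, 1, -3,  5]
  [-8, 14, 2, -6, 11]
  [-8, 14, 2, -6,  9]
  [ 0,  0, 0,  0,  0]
A Jordan chain for λ = 0 of length 3:
v_1 = (-4, 0, 8, 8, 0)ᵀ
v_2 = (-4, -4, -8, -8, 0)ᵀ
v_3 = (1, 0, 0, 0, 0)ᵀ

Let N = A − (0)·I. We want v_3 with N^3 v_3 = 0 but N^2 v_3 ≠ 0; then v_{j-1} := N · v_j for j = 3, …, 2.

Pick v_3 = (1, 0, 0, 0, 0)ᵀ.
Then v_2 = N · v_3 = (-4, -4, -8, -8, 0)ᵀ.
Then v_1 = N · v_2 = (-4, 0, 8, 8, 0)ᵀ.

Sanity check: (A − (0)·I) v_1 = (0, 0, 0, 0, 0)ᵀ = 0. ✓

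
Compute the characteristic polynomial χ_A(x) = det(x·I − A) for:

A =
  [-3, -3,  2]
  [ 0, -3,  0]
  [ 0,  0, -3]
x^3 + 9*x^2 + 27*x + 27

Expanding det(x·I − A) (e.g. by cofactor expansion or by noting that A is similar to its Jordan form J, which has the same characteristic polynomial as A) gives
  χ_A(x) = x^3 + 9*x^2 + 27*x + 27
which factors as (x + 3)^3. The eigenvalues (with algebraic multiplicities) are λ = -3 with multiplicity 3.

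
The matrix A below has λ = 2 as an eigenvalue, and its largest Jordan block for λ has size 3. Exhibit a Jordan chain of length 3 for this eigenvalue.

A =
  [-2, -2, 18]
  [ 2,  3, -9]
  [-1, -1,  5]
A Jordan chain for λ = 2 of length 3:
v_1 = (-6, 3, -1)ᵀ
v_2 = (-4, 2, -1)ᵀ
v_3 = (1, 0, 0)ᵀ

Let N = A − (2)·I. We want v_3 with N^3 v_3 = 0 but N^2 v_3 ≠ 0; then v_{j-1} := N · v_j for j = 3, …, 2.

Pick v_3 = (1, 0, 0)ᵀ.
Then v_2 = N · v_3 = (-4, 2, -1)ᵀ.
Then v_1 = N · v_2 = (-6, 3, -1)ᵀ.

Sanity check: (A − (2)·I) v_1 = (0, 0, 0)ᵀ = 0. ✓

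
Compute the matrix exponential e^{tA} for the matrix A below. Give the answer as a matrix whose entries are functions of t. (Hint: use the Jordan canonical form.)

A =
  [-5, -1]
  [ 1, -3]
e^{tA} =
  [-t*exp(-4*t) + exp(-4*t), -t*exp(-4*t)]
  [t*exp(-4*t), t*exp(-4*t) + exp(-4*t)]

Strategy: write A = P · J · P⁻¹ where J is a Jordan canonical form, so e^{tA} = P · e^{tJ} · P⁻¹, and e^{tJ} can be computed block-by-block.

A has Jordan form
J =
  [-4,  1]
  [ 0, -4]
(up to reordering of blocks).

Per-block formulas:
  For a 2×2 Jordan block J_2(-4): exp(t · J_2(-4)) = e^(-4t)·(I + t·N), where N is the 2×2 nilpotent shift.

After assembling e^{tJ} and conjugating by P, we get:

e^{tA} =
  [-t*exp(-4*t) + exp(-4*t), -t*exp(-4*t)]
  [t*exp(-4*t), t*exp(-4*t) + exp(-4*t)]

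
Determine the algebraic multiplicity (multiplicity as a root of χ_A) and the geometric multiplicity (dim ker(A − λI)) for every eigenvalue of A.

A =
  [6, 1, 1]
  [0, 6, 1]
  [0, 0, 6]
λ = 6: alg = 3, geom = 1

Step 1 — factor the characteristic polynomial to read off the algebraic multiplicities:
  χ_A(x) = (x - 6)^3

Step 2 — compute geometric multiplicities via the rank-nullity identity g(λ) = n − rank(A − λI):
  rank(A − (6)·I) = 2, so dim ker(A − (6)·I) = n − 2 = 1

Summary:
  λ = 6: algebraic multiplicity = 3, geometric multiplicity = 1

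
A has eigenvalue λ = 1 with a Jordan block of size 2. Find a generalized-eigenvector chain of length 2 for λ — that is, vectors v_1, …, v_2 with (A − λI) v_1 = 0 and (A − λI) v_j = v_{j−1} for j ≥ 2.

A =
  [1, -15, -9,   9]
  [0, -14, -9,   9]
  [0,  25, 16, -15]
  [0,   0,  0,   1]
A Jordan chain for λ = 1 of length 2:
v_1 = (-15, -15, 25, 0)ᵀ
v_2 = (0, 1, 0, 0)ᵀ

Let N = A − (1)·I. We want v_2 with N^2 v_2 = 0 but N^1 v_2 ≠ 0; then v_{j-1} := N · v_j for j = 2, …, 2.

Pick v_2 = (0, 1, 0, 0)ᵀ.
Then v_1 = N · v_2 = (-15, -15, 25, 0)ᵀ.

Sanity check: (A − (1)·I) v_1 = (0, 0, 0, 0)ᵀ = 0. ✓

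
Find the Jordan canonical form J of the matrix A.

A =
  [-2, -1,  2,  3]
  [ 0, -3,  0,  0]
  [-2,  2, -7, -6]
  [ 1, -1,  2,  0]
J_2(-3) ⊕ J_1(-3) ⊕ J_1(-3)

The characteristic polynomial is
  det(x·I − A) = x^4 + 12*x^3 + 54*x^2 + 108*x + 81 = (x + 3)^4

Eigenvalues and multiplicities (the geometric multiplicity of λ is n − rank(A − λI), which equals the number of Jordan blocks for λ):
  λ = -3: algebraic multiplicity = 4, geometric multiplicity = 3

Determining the block sizes for each eigenvalue:
  λ = -3: 3 blocks summing to 4 forces exactly one block of size 2 and the rest size 1 → block sizes [2, 1, 1]

Assembling the blocks gives a Jordan form
J =
  [-3,  1,  0,  0]
  [ 0, -3,  0,  0]
  [ 0,  0, -3,  0]
  [ 0,  0,  0, -3]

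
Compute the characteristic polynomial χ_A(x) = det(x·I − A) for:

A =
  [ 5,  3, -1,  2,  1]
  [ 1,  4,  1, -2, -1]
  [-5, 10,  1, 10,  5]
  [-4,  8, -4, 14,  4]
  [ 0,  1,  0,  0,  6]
x^5 - 30*x^4 + 360*x^3 - 2160*x^2 + 6480*x - 7776

Expanding det(x·I − A) (e.g. by cofactor expansion or by noting that A is similar to its Jordan form J, which has the same characteristic polynomial as A) gives
  χ_A(x) = x^5 - 30*x^4 + 360*x^3 - 2160*x^2 + 6480*x - 7776
which factors as (x - 6)^5. The eigenvalues (with algebraic multiplicities) are λ = 6 with multiplicity 5.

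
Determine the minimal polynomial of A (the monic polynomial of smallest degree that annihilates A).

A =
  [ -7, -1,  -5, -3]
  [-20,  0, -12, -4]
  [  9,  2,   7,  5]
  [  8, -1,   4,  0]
x^2

The characteristic polynomial is χ_A(x) = x^4, so the eigenvalues are known. The minimal polynomial is
  m_A(x) = Π_λ (x − λ)^{k_λ}
where k_λ is the size of the *largest* Jordan block for λ (equivalently, the smallest k with (A − λI)^k v = 0 for every generalised eigenvector v of λ).

  λ = 0: largest Jordan block has size 2, contributing (x − 0)^2

So m_A(x) = x^2 = x^2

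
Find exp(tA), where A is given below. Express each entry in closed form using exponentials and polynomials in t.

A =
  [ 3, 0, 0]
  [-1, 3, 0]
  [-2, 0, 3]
e^{tA} =
  [exp(3*t), 0, 0]
  [-t*exp(3*t), exp(3*t), 0]
  [-2*t*exp(3*t), 0, exp(3*t)]

Strategy: write A = P · J · P⁻¹ where J is a Jordan canonical form, so e^{tA} = P · e^{tJ} · P⁻¹, and e^{tJ} can be computed block-by-block.

A has Jordan form
J =
  [3, 1, 0]
  [0, 3, 0]
  [0, 0, 3]
(up to reordering of blocks).

Per-block formulas:
  For a 2×2 Jordan block J_2(3): exp(t · J_2(3)) = e^(3t)·(I + t·N), where N is the 2×2 nilpotent shift.
  For a 1×1 block at λ = 3: exp(t · [3]) = [e^(3t)].

After assembling e^{tJ} and conjugating by P, we get:

e^{tA} =
  [exp(3*t), 0, 0]
  [-t*exp(3*t), exp(3*t), 0]
  [-2*t*exp(3*t), 0, exp(3*t)]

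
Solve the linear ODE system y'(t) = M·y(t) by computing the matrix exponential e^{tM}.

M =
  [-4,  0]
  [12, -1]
e^{tM} =
  [exp(-4*t), 0]
  [4*exp(-t) - 4*exp(-4*t), exp(-t)]

Strategy: write M = P · J · P⁻¹ where J is a Jordan canonical form, so e^{tM} = P · e^{tJ} · P⁻¹, and e^{tJ} can be computed block-by-block.

M has Jordan form
J =
  [-4,  0]
  [ 0, -1]
(up to reordering of blocks).

Per-block formulas:
  For a 1×1 block at λ = -1: exp(t · [-1]) = [e^(-1t)].
  For a 1×1 block at λ = -4: exp(t · [-4]) = [e^(-4t)].

After assembling e^{tJ} and conjugating by P, we get:

e^{tM} =
  [exp(-4*t), 0]
  [4*exp(-t) - 4*exp(-4*t), exp(-t)]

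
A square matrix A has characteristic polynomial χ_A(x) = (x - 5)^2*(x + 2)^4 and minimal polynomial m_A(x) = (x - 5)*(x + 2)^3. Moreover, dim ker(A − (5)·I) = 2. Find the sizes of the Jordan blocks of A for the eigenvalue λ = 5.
Block sizes for λ = 5: [1, 1]

Step 1 — from the characteristic polynomial, algebraic multiplicity of λ = 5 is 2. From dim ker(A − (5)·I) = 2, there are exactly 2 Jordan blocks for λ = 5.
Step 2 — from the minimal polynomial, the factor (x − 5) tells us the largest block for λ = 5 has size 1.
Step 3 — with total size 2, 2 blocks, and largest block 1, the block sizes (in nonincreasing order) are [1, 1].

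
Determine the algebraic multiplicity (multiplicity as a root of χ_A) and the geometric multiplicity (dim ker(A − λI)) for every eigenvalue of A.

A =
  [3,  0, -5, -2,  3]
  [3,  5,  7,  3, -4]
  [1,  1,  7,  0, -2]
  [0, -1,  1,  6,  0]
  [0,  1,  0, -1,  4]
λ = 5: alg = 5, geom = 2

Step 1 — factor the characteristic polynomial to read off the algebraic multiplicities:
  χ_A(x) = (x - 5)^5

Step 2 — compute geometric multiplicities via the rank-nullity identity g(λ) = n − rank(A − λI):
  rank(A − (5)·I) = 3, so dim ker(A − (5)·I) = n − 3 = 2

Summary:
  λ = 5: algebraic multiplicity = 5, geometric multiplicity = 2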